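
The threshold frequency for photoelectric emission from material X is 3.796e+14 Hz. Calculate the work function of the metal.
1.57 eV

At the threshold frequency, photon energy equals work function:
φ = hf₀

Calculating:
φ = (6.626×10⁻³⁴ J·s)(3.796e+14 Hz)
φ = 1.57 eV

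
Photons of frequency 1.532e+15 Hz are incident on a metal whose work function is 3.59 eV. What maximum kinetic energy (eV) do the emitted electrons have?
2.7458 eV

Using Einstein's photoelectric equation: KE_max = hf - φ

First, calculate the photon energy:
E_photon = hf = (6.626×10⁻³⁴ J·s)(1.532e+15 Hz)
E_photon = 6.3358 eV

Then, the maximum kinetic energy:
KE_max = E_photon - φ = 6.3358 eV - 3.59 eV = 2.7458 eV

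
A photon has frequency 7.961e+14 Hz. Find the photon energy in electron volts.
3.2924 eV

Using E = hf:

E = hf = (6.626×10⁻³⁴ J·s)(7.961e+14 Hz)
E = 3.2924 eV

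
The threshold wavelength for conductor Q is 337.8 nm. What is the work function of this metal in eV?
3.67 eV

At the threshold wavelength, photon energy equals work function:
φ = hc/λ₀

Calculating:
φ = (6.626×10⁻³⁴ J·s)(3×10⁸ m/s) / (337.8×10⁻⁹ m)
φ = 3.67 eV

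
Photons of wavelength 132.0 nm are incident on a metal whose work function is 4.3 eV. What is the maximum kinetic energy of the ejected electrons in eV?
5.0927 eV

Using Einstein's photoelectric equation: KE_max = hf - φ = hc/λ - φ

First, calculate the photon energy:
E_photon = hc/λ = (6.626×10⁻³⁴ J·s)(3×10⁸ m/s) / (132.0×10⁻⁹ m)
E_photon = 9.3927 eV

Then, the maximum kinetic energy:
KE_max = E_photon - φ = 9.3927 eV - 4.3 eV = 5.0927 eV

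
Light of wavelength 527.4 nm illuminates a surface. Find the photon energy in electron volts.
2.3509 eV

Using E = hf = hc/λ:

E = hc/λ = (6.626×10⁻³⁴ J·s)(3×10⁸ m/s) / (527.4×10⁻⁹ m)
E = 2.3509 eV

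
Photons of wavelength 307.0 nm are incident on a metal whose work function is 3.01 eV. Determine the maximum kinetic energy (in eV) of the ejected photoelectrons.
1.0286 eV

Using Einstein's photoelectric equation: KE_max = hf - φ = hc/λ - φ

First, calculate the photon energy:
E_photon = hc/λ = (6.626×10⁻³⁴ J·s)(3×10⁸ m/s) / (307.0×10⁻⁹ m)
E_photon = 4.0386 eV

Then, the maximum kinetic energy:
KE_max = E_photon - φ = 4.0386 eV - 3.01 eV = 1.0286 eV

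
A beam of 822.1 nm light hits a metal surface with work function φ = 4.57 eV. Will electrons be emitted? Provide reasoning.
No

For photoemission, the photon energy must exceed the work function.

Photon energy: E = hc/λ = 1.5081 eV
Work function: φ = 4.57 eV

Since E_photon (1.5081 eV) < φ (4.57 eV), photoemission will NOT occur.
The threshold wavelength is λ₀ = hc/φ = 271.3 nm.
Since 822.1 nm > 271.3 nm, the photons lack sufficient energy.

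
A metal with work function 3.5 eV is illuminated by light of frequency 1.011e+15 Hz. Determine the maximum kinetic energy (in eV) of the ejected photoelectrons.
0.6812 eV

Using Einstein's photoelectric equation: KE_max = hf - φ

First, calculate the photon energy:
E_photon = hf = (6.626×10⁻³⁴ J·s)(1.011e+15 Hz)
E_photon = 4.1812 eV

Then, the maximum kinetic energy:
KE_max = E_photon - φ = 4.1812 eV - 3.5 eV = 0.6812 eV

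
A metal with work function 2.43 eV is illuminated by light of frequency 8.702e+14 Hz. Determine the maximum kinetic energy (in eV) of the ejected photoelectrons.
1.1689 eV

Using Einstein's photoelectric equation: KE_max = hf - φ

First, calculate the photon energy:
E_photon = hf = (6.626×10⁻³⁴ J·s)(8.702e+14 Hz)
E_photon = 3.5989 eV

Then, the maximum kinetic energy:
KE_max = E_photon - φ = 3.5989 eV - 2.43 eV = 1.1689 eV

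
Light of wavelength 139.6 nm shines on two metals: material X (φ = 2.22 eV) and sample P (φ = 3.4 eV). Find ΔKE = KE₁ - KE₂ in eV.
1.1800 eV

Using KE_max = hc/λ - φ for each metal:

Photon energy: E = hc/λ = 8.8814 eV

For material X (φ₁ = 2.22 eV):
KE₁ = E - φ₁ = 8.8814 - 2.22 = 6.6614 eV

For sample P (φ₂ = 3.4 eV):
KE₂ = E - φ₂ = 8.8814 - 3.4 = 5.4814 eV

Difference:
ΔKE = KE₁ - KE₂ = 6.6614 - 5.4814 = 1.1800 eV

Note: The difference equals the difference in work functions: 3.4 - 2.22 = 1.18 eV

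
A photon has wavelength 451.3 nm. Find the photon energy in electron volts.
2.7473 eV

Using E = hf = hc/λ:

E = hc/λ = (6.626×10⁻³⁴ J·s)(3×10⁸ m/s) / (451.3×10⁻⁹ m)
E = 2.7473 eV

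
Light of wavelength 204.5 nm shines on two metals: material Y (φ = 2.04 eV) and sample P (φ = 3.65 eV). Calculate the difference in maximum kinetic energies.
1.6100 eV

Using KE_max = hc/λ - φ for each metal:

Photon energy: E = hc/λ = 6.0628 eV

For material Y (φ₁ = 2.04 eV):
KE₁ = E - φ₁ = 6.0628 - 2.04 = 4.0228 eV

For sample P (φ₂ = 3.65 eV):
KE₂ = E - φ₂ = 6.0628 - 3.65 = 2.4128 eV

Difference:
ΔKE = KE₁ - KE₂ = 4.0228 - 2.4128 = 1.6100 eV

Note: The difference equals the difference in work functions: 3.65 - 2.04 = 1.61 eV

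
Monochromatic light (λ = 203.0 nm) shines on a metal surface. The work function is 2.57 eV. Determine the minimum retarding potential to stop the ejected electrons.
3.5376 V

The stopping potential V_s satisfies: eV_s = KE_max

First, find KE_max using Einstein's equation:
E_photon = hc/λ = 6.1076 eV
KE_max = E_photon - φ = 6.1076 - 2.57 = 3.5376 eV

Since eV_s = KE_max:
V_s = KE_max/e = 3.5376 V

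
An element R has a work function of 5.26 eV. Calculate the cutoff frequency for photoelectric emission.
1.2719e+15 Hz

The threshold frequency is when the photon energy equals the work function:
hf₀ = φ

Solving for f₀:
f₀ = φ/h = (5.26 eV × 1.602×10⁻¹⁹ J/eV) / (6.626×10⁻³⁴ J·s)
f₀ = 1.2719e+15 Hz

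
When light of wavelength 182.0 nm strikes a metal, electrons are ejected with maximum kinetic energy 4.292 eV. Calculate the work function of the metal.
2.52 eV

From Einstein's photoelectric equation: KE_max = hf - φ = hc/λ - φ

Rearranging for φ:
φ = hc/λ - KE_max

Calculate photon energy:
E_photon = hc/λ = 6.8123 eV

Therefore:
φ = 6.8123 - 4.292 = 2.52 eV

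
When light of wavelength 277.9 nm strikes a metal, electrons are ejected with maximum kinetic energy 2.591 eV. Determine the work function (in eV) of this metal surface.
1.87 eV

From Einstein's photoelectric equation: KE_max = hf - φ = hc/λ - φ

Rearranging for φ:
φ = hc/λ - KE_max

Calculate photon energy:
E_photon = hc/λ = 4.4615 eV

Therefore:
φ = 4.4615 - 2.591 = 1.87 eV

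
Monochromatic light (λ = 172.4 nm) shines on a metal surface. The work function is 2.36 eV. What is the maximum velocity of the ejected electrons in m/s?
1.3037e+06 m/s

First, find the maximum kinetic energy:
E_photon = hc/λ = 7.1917 eV
KE_max = E_photon - φ = 7.1917 - 2.36 = 4.8317 eV

Convert to Joules: KE_max = 4.8317 × 1.602×10⁻¹⁹ J = 7.7412e-19 J

Then use KE = ½mv² to find velocity:
v = √(2·KE/m) = √(2 × 7.7412e-19 J / 9.109e-31 kg)
v = 1.3037e+06 m/s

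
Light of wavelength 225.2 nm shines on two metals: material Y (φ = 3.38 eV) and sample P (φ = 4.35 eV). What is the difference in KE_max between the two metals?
0.9700 eV

Using KE_max = hc/λ - φ for each metal:

Photon energy: E = hc/λ = 5.5055 eV

For material Y (φ₁ = 3.38 eV):
KE₁ = E - φ₁ = 5.5055 - 3.38 = 2.1255 eV

For sample P (φ₂ = 4.35 eV):
KE₂ = E - φ₂ = 5.5055 - 4.35 = 1.1555 eV

Difference:
ΔKE = KE₁ - KE₂ = 2.1255 - 1.1555 = 0.9700 eV

Note: The difference equals the difference in work functions: 4.35 - 3.38 = 0.97 eV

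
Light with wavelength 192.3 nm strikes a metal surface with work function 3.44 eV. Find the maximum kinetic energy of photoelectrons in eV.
3.0074 eV

Using Einstein's photoelectric equation: KE_max = hf - φ = hc/λ - φ

First, calculate the photon energy:
E_photon = hc/λ = (6.626×10⁻³⁴ J·s)(3×10⁸ m/s) / (192.3×10⁻⁹ m)
E_photon = 6.4474 eV

Then, the maximum kinetic energy:
KE_max = E_photon - φ = 6.4474 eV - 3.44 eV = 3.0074 eV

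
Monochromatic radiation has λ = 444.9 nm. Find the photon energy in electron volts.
2.7868 eV

Using E = hf = hc/λ:

E = hc/λ = (6.626×10⁻³⁴ J·s)(3×10⁸ m/s) / (444.9×10⁻⁹ m)
E = 2.7868 eV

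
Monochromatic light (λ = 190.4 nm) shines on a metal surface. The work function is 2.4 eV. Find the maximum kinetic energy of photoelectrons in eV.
4.1118 eV

Using Einstein's photoelectric equation: KE_max = hf - φ = hc/λ - φ

First, calculate the photon energy:
E_photon = hc/λ = (6.626×10⁻³⁴ J·s)(3×10⁸ m/s) / (190.4×10⁻⁹ m)
E_photon = 6.5118 eV

Then, the maximum kinetic energy:
KE_max = E_photon - φ = 6.5118 eV - 2.4 eV = 4.1118 eV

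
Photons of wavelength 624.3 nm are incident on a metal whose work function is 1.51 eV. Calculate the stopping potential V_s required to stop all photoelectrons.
0.4760 V

The stopping potential V_s satisfies: eV_s = KE_max

First, find KE_max using Einstein's equation:
E_photon = hc/λ = 1.9860 eV
KE_max = E_photon - φ = 1.9860 - 1.51 = 0.4760 eV

Since eV_s = KE_max:
V_s = KE_max/e = 0.4760 V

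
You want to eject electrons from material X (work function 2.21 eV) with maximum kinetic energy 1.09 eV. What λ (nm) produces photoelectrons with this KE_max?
375.71 nm

From Einstein's equation: KE_max = hc/λ - φ

Rearranging for λ:
hc/λ = KE_max + φ
λ = hc/(KE_max + φ)

Required photon energy:
E_photon = KE_max + φ = 1.09 + 2.21 = 3.30 eV

Required wavelength:
λ = hc/E_photon = (6.626×10⁻³⁴)(3×10⁸) / (3.30 × 1.602×10⁻¹⁹)
λ = 375.71 nm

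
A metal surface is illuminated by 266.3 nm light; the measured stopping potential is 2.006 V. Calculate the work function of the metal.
2.65 eV

The stopping potential gives the maximum kinetic energy: KE_max = eV_s = 2.006 eV

From Einstein's photoelectric equation: KE_max = hc/λ - φ
Rearranging: φ = hc/λ - KE_max

Calculate photon energy:
E_photon = hc/λ = (6.626×10⁻³⁴ J·s)(3×10⁸ m/s) / (266.3×10⁻⁹ m) = 4.6558 eV

Therefore:
φ = 4.6558 - 2.006 = 2.65 eV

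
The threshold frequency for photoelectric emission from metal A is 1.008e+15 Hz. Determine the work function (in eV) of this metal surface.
4.17 eV

At the threshold frequency, photon energy equals work function:
φ = hf₀

Calculating:
φ = (6.626×10⁻³⁴ J·s)(1.008e+15 Hz)
φ = 4.17 eV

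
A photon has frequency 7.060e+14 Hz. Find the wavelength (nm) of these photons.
424.64 nm

Using the wave equation: c = fλ

Solving for wavelength:
λ = c/f = (3×10⁸ m/s) / (7.060e+14 Hz)
λ = 424.64 nm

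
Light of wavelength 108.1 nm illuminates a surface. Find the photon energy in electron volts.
11.4694 eV

Using E = hf = hc/λ:

E = hc/λ = (6.626×10⁻³⁴ J·s)(3×10⁸ m/s) / (108.1×10⁻⁹ m)
E = 11.4694 eV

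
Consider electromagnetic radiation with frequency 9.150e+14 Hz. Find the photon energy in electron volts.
3.7841 eV

Using E = hf:

E = hf = (6.626×10⁻³⁴ J·s)(9.150e+14 Hz)
E = 3.7841 eV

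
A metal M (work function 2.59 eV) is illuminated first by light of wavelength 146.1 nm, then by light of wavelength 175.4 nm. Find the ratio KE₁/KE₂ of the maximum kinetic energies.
1.3165

Using Einstein's equation: KE_max = hc/λ - φ

For λ₁ = 146.1 nm:
E₁ = hc/λ₁ = 8.4863 eV
KE₁ = E₁ - φ = 8.4863 - 2.59 = 5.8963 eV

For λ₂ = 175.4 nm:
E₂ = hc/λ₂ = 7.0687 eV
KE₂ = E₂ - φ = 7.0687 - 2.59 = 4.4787 eV

Ratio: KE₁/KE₂ = 5.8963/4.4787 = 1.3165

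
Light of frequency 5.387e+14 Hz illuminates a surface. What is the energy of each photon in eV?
2.2279 eV

Using E = hf:

E = hf = (6.626×10⁻³⁴ J·s)(5.387e+14 Hz)
E = 2.2279 eV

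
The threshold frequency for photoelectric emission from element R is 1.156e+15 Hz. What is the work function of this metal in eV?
4.78 eV

At the threshold frequency, photon energy equals work function:
φ = hf₀

Calculating:
φ = (6.626×10⁻³⁴ J·s)(1.156e+15 Hz)
φ = 4.78 eV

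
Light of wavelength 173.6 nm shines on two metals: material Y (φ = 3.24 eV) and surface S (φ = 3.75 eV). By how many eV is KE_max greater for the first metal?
0.5100 eV

Using KE_max = hc/λ - φ for each metal:

Photon energy: E = hc/λ = 7.1419 eV

For material Y (φ₁ = 3.24 eV):
KE₁ = E - φ₁ = 7.1419 - 3.24 = 3.9019 eV

For surface S (φ₂ = 3.75 eV):
KE₂ = E - φ₂ = 7.1419 - 3.75 = 3.3919 eV

Difference:
ΔKE = KE₁ - KE₂ = 3.9019 - 3.3919 = 0.5100 eV

Note: The difference equals the difference in work functions: 3.75 - 3.24 = 0.51 eV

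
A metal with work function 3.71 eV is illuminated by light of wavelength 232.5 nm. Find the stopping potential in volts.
1.6227 V

The stopping potential V_s satisfies: eV_s = KE_max

First, find KE_max using Einstein's equation:
E_photon = hc/λ = 5.3327 eV
KE_max = E_photon - φ = 5.3327 - 3.71 = 1.6227 eV

Since eV_s = KE_max:
V_s = KE_max/e = 1.6227 V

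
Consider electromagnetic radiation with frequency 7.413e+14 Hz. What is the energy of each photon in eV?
3.0658 eV

Using E = hf:

E = hf = (6.626×10⁻³⁴ J·s)(7.413e+14 Hz)
E = 3.0658 eV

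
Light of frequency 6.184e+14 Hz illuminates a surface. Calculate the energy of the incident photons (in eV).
2.5575 eV

Using E = hf:

E = hf = (6.626×10⁻³⁴ J·s)(6.184e+14 Hz)
E = 2.5575 eV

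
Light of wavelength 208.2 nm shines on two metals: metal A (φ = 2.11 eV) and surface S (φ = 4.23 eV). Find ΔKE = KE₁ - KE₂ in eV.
2.1200 eV

Using KE_max = hc/λ - φ for each metal:

Photon energy: E = hc/λ = 5.9551 eV

For metal A (φ₁ = 2.11 eV):
KE₁ = E - φ₁ = 5.9551 - 2.11 = 3.8451 eV

For surface S (φ₂ = 4.23 eV):
KE₂ = E - φ₂ = 5.9551 - 4.23 = 1.7251 eV

Difference:
ΔKE = KE₁ - KE₂ = 3.8451 - 1.7251 = 2.1200 eV

Note: The difference equals the difference in work functions: 4.23 - 2.11 = 2.12 eV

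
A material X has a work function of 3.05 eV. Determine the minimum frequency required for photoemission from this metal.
7.3749e+14 Hz

The threshold frequency is when the photon energy equals the work function:
hf₀ = φ

Solving for f₀:
f₀ = φ/h = (3.05 eV × 1.602×10⁻¹⁹ J/eV) / (6.626×10⁻³⁴ J·s)
f₀ = 7.3749e+14 Hz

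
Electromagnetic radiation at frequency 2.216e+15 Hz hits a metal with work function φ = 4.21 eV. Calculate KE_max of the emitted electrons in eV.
4.9546 eV

Using Einstein's photoelectric equation: KE_max = hf - φ

First, calculate the photon energy:
E_photon = hf = (6.626×10⁻³⁴ J·s)(2.216e+15 Hz)
E_photon = 9.1646 eV

Then, the maximum kinetic energy:
KE_max = E_photon - φ = 9.1646 eV - 4.21 eV = 4.9546 eV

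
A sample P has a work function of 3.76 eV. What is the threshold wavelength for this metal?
329.75 nm

The threshold wavelength is when the photon energy equals the work function:
hc/λ₀ = φ

Solving for λ₀:
λ₀ = hc/φ = (6.626×10⁻³⁴ J·s)(3×10⁸ m/s) / (3.76 eV × 1.602×10⁻¹⁹ J/eV)
λ₀ = 329.75 nm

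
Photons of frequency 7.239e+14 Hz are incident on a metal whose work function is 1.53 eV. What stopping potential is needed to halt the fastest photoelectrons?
1.4638 V

The stopping potential V_s satisfies: eV_s = KE_max

First, find KE_max using Einstein's equation:
E_photon = hf = (6.626×10⁻³⁴ J·s)(7.239e+14 Hz) = 2.9938 eV
KE_max = E_photon - φ = 2.9938 - 1.53 = 1.4638 eV

Since eV_s = KE_max:
V_s = KE_max/e = 1.4638 V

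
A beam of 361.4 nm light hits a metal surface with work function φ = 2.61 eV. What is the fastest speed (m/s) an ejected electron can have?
5.3729e+05 m/s

First, find the maximum kinetic energy:
E_photon = hc/λ = 3.4307 eV
KE_max = E_photon - φ = 3.4307 - 2.61 = 0.8207 eV

Convert to Joules: KE_max = 0.8207 × 1.602×10⁻¹⁹ J = 1.3148e-19 J

Then use KE = ½mv² to find velocity:
v = √(2·KE/m) = √(2 × 1.3148e-19 J / 9.109e-31 kg)
v = 5.3729e+05 m/s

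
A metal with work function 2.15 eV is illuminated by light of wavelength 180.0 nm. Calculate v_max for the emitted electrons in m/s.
1.2910e+06 m/s

First, find the maximum kinetic energy:
E_photon = hc/λ = 6.8880 eV
KE_max = E_photon - φ = 6.8880 - 2.15 = 4.7380 eV

Convert to Joules: KE_max = 4.7380 × 1.602×10⁻¹⁹ J = 7.5911e-19 J

Then use KE = ½mv² to find velocity:
v = √(2·KE/m) = √(2 × 7.5911e-19 J / 9.109e-31 kg)
v = 1.2910e+06 m/s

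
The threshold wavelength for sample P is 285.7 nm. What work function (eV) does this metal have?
4.34 eV

At the threshold wavelength, photon energy equals work function:
φ = hc/λ₀

Calculating:
φ = (6.626×10⁻³⁴ J·s)(3×10⁸ m/s) / (285.7×10⁻⁹ m)
φ = 4.34 eV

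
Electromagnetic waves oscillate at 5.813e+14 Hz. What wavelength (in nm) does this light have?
515.73 nm

Using the wave equation: c = fλ

Solving for wavelength:
λ = c/f = (3×10⁸ m/s) / (5.813e+14 Hz)
λ = 515.73 nm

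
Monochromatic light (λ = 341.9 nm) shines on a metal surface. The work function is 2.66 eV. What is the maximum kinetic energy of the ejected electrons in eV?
0.9663 eV

Using Einstein's photoelectric equation: KE_max = hf - φ = hc/λ - φ

First, calculate the photon energy:
E_photon = hc/λ = (6.626×10⁻³⁴ J·s)(3×10⁸ m/s) / (341.9×10⁻⁹ m)
E_photon = 3.6263 eV

Then, the maximum kinetic energy:
KE_max = E_photon - φ = 3.6263 eV - 2.66 eV = 0.9663 eV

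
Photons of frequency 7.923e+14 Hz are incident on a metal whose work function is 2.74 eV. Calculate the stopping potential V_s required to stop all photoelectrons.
0.5367 V

The stopping potential V_s satisfies: eV_s = KE_max

First, find KE_max using Einstein's equation:
E_photon = hf = (6.626×10⁻³⁴ J·s)(7.923e+14 Hz) = 3.2767 eV
KE_max = E_photon - φ = 3.2767 - 2.74 = 0.5367 eV

Since eV_s = KE_max:
V_s = KE_max/e = 0.5367 V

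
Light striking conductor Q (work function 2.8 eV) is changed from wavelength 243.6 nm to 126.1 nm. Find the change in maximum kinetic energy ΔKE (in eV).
4.7425 eV

Using Einstein's equation: KE_max = hc/λ - φ

For λ₁ = 243.6 nm:
KE₁ = hc/λ₁ - φ = 5.0897 - 2.8 = 2.2897 eV

For λ₂ = 126.1 nm:
KE₂ = hc/λ₂ - φ = 9.8322 - 2.8 = 7.0322 eV

Change in KE:
ΔKE = KE₂ - KE₁ = 7.0322 - 2.2897 = 4.7425 eV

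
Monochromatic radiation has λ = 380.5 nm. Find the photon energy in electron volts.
3.2585 eV

Using E = hf = hc/λ:

E = hc/λ = (6.626×10⁻³⁴ J·s)(3×10⁸ m/s) / (380.5×10⁻⁹ m)
E = 3.2585 eV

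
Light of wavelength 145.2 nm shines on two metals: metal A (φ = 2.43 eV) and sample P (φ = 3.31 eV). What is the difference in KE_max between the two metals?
0.8800 eV

Using KE_max = hc/λ - φ for each metal:

Photon energy: E = hc/λ = 8.5389 eV

For metal A (φ₁ = 2.43 eV):
KE₁ = E - φ₁ = 8.5389 - 2.43 = 6.1089 eV

For sample P (φ₂ = 3.31 eV):
KE₂ = E - φ₂ = 8.5389 - 3.31 = 5.2289 eV

Difference:
ΔKE = KE₁ - KE₂ = 6.1089 - 5.2289 = 0.8800 eV

Note: The difference equals the difference in work functions: 3.31 - 2.43 = 0.88 eV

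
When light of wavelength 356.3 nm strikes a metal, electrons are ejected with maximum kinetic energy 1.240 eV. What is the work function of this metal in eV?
2.24 eV

From Einstein's photoelectric equation: KE_max = hf - φ = hc/λ - φ

Rearranging for φ:
φ = hc/λ - KE_max

Calculate photon energy:
E_photon = hc/λ = 3.4798 eV

Therefore:
φ = 3.4798 - 1.240 = 2.24 eV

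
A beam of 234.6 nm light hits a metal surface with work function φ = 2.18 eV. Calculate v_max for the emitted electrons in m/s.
1.0451e+06 m/s

First, find the maximum kinetic energy:
E_photon = hc/λ = 5.2849 eV
KE_max = E_photon - φ = 5.2849 - 2.18 = 3.1049 eV

Convert to Joules: KE_max = 3.1049 × 1.602×10⁻¹⁹ J = 4.9746e-19 J

Then use KE = ½mv² to find velocity:
v = √(2·KE/m) = √(2 × 4.9746e-19 J / 9.109e-31 kg)
v = 1.0451e+06 m/s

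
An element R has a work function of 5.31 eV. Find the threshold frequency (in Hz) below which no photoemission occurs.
1.2840e+15 Hz

The threshold frequency is when the photon energy equals the work function:
hf₀ = φ

Solving for f₀:
f₀ = φ/h = (5.31 eV × 1.602×10⁻¹⁹ J/eV) / (6.626×10⁻³⁴ J·s)
f₀ = 1.2840e+15 Hz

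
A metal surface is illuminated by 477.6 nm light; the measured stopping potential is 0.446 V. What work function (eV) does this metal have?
2.15 eV

The stopping potential gives the maximum kinetic energy: KE_max = eV_s = 0.446 eV

From Einstein's photoelectric equation: KE_max = hc/λ - φ
Rearranging: φ = hc/λ - KE_max

Calculate photon energy:
E_photon = hc/λ = (6.626×10⁻³⁴ J·s)(3×10⁸ m/s) / (477.6×10⁻⁹ m) = 2.5960 eV

Therefore:
φ = 2.5960 - 0.446 = 2.15 eV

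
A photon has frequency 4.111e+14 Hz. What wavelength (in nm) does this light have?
729.24 nm

Using the wave equation: c = fλ

Solving for wavelength:
λ = c/f = (3×10⁸ m/s) / (4.111e+14 Hz)
λ = 729.24 nm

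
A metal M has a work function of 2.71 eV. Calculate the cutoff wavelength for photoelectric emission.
457.51 nm

The threshold wavelength is when the photon energy equals the work function:
hc/λ₀ = φ

Solving for λ₀:
λ₀ = hc/φ = (6.626×10⁻³⁴ J·s)(3×10⁸ m/s) / (2.71 eV × 1.602×10⁻¹⁹ J/eV)
λ₀ = 457.51 nm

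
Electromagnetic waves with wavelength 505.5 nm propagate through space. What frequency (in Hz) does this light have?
5.9306e+14 Hz

Using the wave equation: c = fλ

Solving for frequency:
f = c/λ = (3×10⁸ m/s) / (505.5×10⁻⁹ m)
f = 5.9306e+14 Hz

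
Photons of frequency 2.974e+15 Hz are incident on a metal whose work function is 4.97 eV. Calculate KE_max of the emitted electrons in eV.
7.3295 eV

Using Einstein's photoelectric equation: KE_max = hf - φ

First, calculate the photon energy:
E_photon = hf = (6.626×10⁻³⁴ J·s)(2.974e+15 Hz)
E_photon = 12.2995 eV

Then, the maximum kinetic energy:
KE_max = E_photon - φ = 12.2995 eV - 4.97 eV = 7.3295 eV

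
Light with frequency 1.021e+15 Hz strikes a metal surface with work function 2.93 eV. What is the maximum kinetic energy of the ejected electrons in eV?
1.2925 eV

Using Einstein's photoelectric equation: KE_max = hf - φ

First, calculate the photon energy:
E_photon = hf = (6.626×10⁻³⁴ J·s)(1.021e+15 Hz)
E_photon = 4.2225 eV

Then, the maximum kinetic energy:
KE_max = E_photon - φ = 4.2225 eV - 2.93 eV = 1.2925 eV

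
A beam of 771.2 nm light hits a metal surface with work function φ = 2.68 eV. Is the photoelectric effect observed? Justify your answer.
No

For photoemission, the photon energy must exceed the work function.

Photon energy: E = hc/λ = 1.6077 eV
Work function: φ = 2.68 eV

Since E_photon (1.6077 eV) < φ (2.68 eV), photoemission will NOT occur.
The threshold wavelength is λ₀ = hc/φ = 462.6 nm.
Since 771.2 nm > 462.6 nm, the photons lack sufficient energy.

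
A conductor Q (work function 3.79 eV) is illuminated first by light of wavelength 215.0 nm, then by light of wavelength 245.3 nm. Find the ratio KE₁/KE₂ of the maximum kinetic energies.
1.5634

Using Einstein's equation: KE_max = hc/λ - φ

For λ₁ = 215.0 nm:
E₁ = hc/λ₁ = 5.7667 eV
KE₁ = E₁ - φ = 5.7667 - 3.79 = 1.9767 eV

For λ₂ = 245.3 nm:
E₂ = hc/λ₂ = 5.0544 eV
KE₂ = E₂ - φ = 5.0544 - 3.79 = 1.2644 eV

Ratio: KE₁/KE₂ = 1.9767/1.2644 = 1.5634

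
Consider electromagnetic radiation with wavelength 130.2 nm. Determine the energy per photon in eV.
9.5226 eV

Using E = hf = hc/λ:

E = hc/λ = (6.626×10⁻³⁴ J·s)(3×10⁸ m/s) / (130.2×10⁻⁹ m)
E = 9.5226 eV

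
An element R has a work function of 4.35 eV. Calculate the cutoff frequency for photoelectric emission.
1.0518e+15 Hz

The threshold frequency is when the photon energy equals the work function:
hf₀ = φ

Solving for f₀:
f₀ = φ/h = (4.35 eV × 1.602×10⁻¹⁹ J/eV) / (6.626×10⁻³⁴ J·s)
f₀ = 1.0518e+15 Hz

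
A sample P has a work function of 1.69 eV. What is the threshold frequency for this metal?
4.0864e+14 Hz

The threshold frequency is when the photon energy equals the work function:
hf₀ = φ

Solving for f₀:
f₀ = φ/h = (1.69 eV × 1.602×10⁻¹⁹ J/eV) / (6.626×10⁻³⁴ J·s)
f₀ = 4.0864e+14 Hz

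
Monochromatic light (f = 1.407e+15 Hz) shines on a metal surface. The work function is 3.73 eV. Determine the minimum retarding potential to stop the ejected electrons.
2.0889 V

The stopping potential V_s satisfies: eV_s = KE_max

First, find KE_max using Einstein's equation:
E_photon = hf = (6.626×10⁻³⁴ J·s)(1.407e+15 Hz) = 5.8189 eV
KE_max = E_photon - φ = 5.8189 - 3.73 = 2.0889 eV

Since eV_s = KE_max:
V_s = KE_max/e = 2.0889 V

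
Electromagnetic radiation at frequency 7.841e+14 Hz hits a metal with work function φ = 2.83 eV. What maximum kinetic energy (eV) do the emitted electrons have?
0.4128 eV

Using Einstein's photoelectric equation: KE_max = hf - φ

First, calculate the photon energy:
E_photon = hf = (6.626×10⁻³⁴ J·s)(7.841e+14 Hz)
E_photon = 3.2428 eV

Then, the maximum kinetic energy:
KE_max = E_photon - φ = 3.2428 eV - 2.83 eV = 0.4128 eV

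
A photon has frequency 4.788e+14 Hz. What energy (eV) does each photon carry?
1.9802 eV

Using E = hf:

E = hf = (6.626×10⁻³⁴ J·s)(4.788e+14 Hz)
E = 1.9802 eV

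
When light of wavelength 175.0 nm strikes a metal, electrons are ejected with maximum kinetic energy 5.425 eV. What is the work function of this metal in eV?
1.66 eV

From Einstein's photoelectric equation: KE_max = hf - φ = hc/λ - φ

Rearranging for φ:
φ = hc/λ - KE_max

Calculate photon energy:
E_photon = hc/λ = 7.0848 eV

Therefore:
φ = 7.0848 - 5.425 = 1.66 eV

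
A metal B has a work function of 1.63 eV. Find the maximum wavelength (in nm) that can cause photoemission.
760.64 nm

The threshold wavelength is when the photon energy equals the work function:
hc/λ₀ = φ

Solving for λ₀:
λ₀ = hc/φ = (6.626×10⁻³⁴ J·s)(3×10⁸ m/s) / (1.63 eV × 1.602×10⁻¹⁹ J/eV)
λ₀ = 760.64 nm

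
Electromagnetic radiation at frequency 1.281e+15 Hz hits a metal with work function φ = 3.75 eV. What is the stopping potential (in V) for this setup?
1.5478 V

The stopping potential V_s satisfies: eV_s = KE_max

First, find KE_max using Einstein's equation:
E_photon = hf = (6.626×10⁻³⁴ J·s)(1.281e+15 Hz) = 5.2978 eV
KE_max = E_photon - φ = 5.2978 - 3.75 = 1.5478 eV

Since eV_s = KE_max:
V_s = KE_max/e = 1.5478 V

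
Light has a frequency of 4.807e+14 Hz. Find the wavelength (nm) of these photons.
623.66 nm

Using the wave equation: c = fλ

Solving for wavelength:
λ = c/f = (3×10⁸ m/s) / (4.807e+14 Hz)
λ = 623.66 nm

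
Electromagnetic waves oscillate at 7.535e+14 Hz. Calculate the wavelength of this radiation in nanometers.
397.87 nm

Using the wave equation: c = fλ

Solving for wavelength:
λ = c/f = (3×10⁸ m/s) / (7.535e+14 Hz)
λ = 397.87 nm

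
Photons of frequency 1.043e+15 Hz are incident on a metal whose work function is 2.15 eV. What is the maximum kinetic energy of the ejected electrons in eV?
2.1635 eV

Using Einstein's photoelectric equation: KE_max = hf - φ

First, calculate the photon energy:
E_photon = hf = (6.626×10⁻³⁴ J·s)(1.043e+15 Hz)
E_photon = 4.3135 eV

Then, the maximum kinetic energy:
KE_max = E_photon - φ = 4.3135 eV - 2.15 eV = 2.1635 eV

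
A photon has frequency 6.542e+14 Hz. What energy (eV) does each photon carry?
2.7056 eV

Using E = hf:

E = hf = (6.626×10⁻³⁴ J·s)(6.542e+14 Hz)
E = 2.7056 eV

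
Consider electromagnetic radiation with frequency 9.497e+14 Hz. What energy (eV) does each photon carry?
3.9276 eV

Using E = hf:

E = hf = (6.626×10⁻³⁴ J·s)(9.497e+14 Hz)
E = 3.9276 eV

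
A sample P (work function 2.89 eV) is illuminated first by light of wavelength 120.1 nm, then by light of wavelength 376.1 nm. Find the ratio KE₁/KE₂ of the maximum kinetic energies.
18.2830

Using Einstein's equation: KE_max = hc/λ - φ

For λ₁ = 120.1 nm:
E₁ = hc/λ₁ = 10.3234 eV
KE₁ = E₁ - φ = 10.3234 - 2.89 = 7.4334 eV

For λ₂ = 376.1 nm:
E₂ = hc/λ₂ = 3.2966 eV
KE₂ = E₂ - φ = 3.2966 - 2.89 = 0.4066 eV

Ratio: KE₁/KE₂ = 7.4334/0.4066 = 18.2830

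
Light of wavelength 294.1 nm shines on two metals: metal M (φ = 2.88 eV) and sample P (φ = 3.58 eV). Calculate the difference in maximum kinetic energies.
0.7000 eV

Using KE_max = hc/λ - φ for each metal:

Photon energy: E = hc/λ = 4.2157 eV

For metal M (φ₁ = 2.88 eV):
KE₁ = E - φ₁ = 4.2157 - 2.88 = 1.3357 eV

For sample P (φ₂ = 3.58 eV):
KE₂ = E - φ₂ = 4.2157 - 3.58 = 0.6357 eV

Difference:
ΔKE = KE₁ - KE₂ = 1.3357 - 0.6357 = 0.7000 eV

Note: The difference equals the difference in work functions: 3.58 - 2.88 = 0.70 eV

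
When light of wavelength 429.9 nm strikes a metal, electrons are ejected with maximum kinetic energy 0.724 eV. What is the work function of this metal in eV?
2.16 eV

From Einstein's photoelectric equation: KE_max = hf - φ = hc/λ - φ

Rearranging for φ:
φ = hc/λ - KE_max

Calculate photon energy:
E_photon = hc/λ = 2.8840 eV

Therefore:
φ = 2.8840 - 0.724 = 2.16 eV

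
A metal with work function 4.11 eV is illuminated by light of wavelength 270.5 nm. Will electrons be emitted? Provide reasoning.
Yes

For photoemission, the photon energy must exceed the work function.

Photon energy: E = hc/λ = 4.5835 eV
Work function: φ = 4.11 eV

Since E_photon (4.5835 eV) > φ (4.11 eV), photoemission WILL occur.
The threshold wavelength is λ₀ = hc/φ = 301.7 nm.
Since 270.5 nm < 301.7 nm, the light has sufficient energy.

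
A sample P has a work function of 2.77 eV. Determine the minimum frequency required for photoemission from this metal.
6.6978e+14 Hz

The threshold frequency is when the photon energy equals the work function:
hf₀ = φ

Solving for f₀:
f₀ = φ/h = (2.77 eV × 1.602×10⁻¹⁹ J/eV) / (6.626×10⁻³⁴ J·s)
f₀ = 6.6978e+14 Hz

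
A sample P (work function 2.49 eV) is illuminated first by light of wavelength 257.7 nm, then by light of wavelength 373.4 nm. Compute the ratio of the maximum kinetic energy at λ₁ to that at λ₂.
2.7952

Using Einstein's equation: KE_max = hc/λ - φ

For λ₁ = 257.7 nm:
E₁ = hc/λ₁ = 4.8112 eV
KE₁ = E₁ - φ = 4.8112 - 2.49 = 2.3212 eV

For λ₂ = 373.4 nm:
E₂ = hc/λ₂ = 3.3204 eV
KE₂ = E₂ - φ = 3.3204 - 2.49 = 0.8304 eV

Ratio: KE₁/KE₂ = 2.3212/0.8304 = 2.7952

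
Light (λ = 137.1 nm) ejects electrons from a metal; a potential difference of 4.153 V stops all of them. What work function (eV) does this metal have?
4.89 eV

The stopping potential gives the maximum kinetic energy: KE_max = eV_s = 4.153 eV

From Einstein's photoelectric equation: KE_max = hc/λ - φ
Rearranging: φ = hc/λ - KE_max

Calculate photon energy:
E_photon = hc/λ = (6.626×10⁻³⁴ J·s)(3×10⁸ m/s) / (137.1×10⁻⁹ m) = 9.0433 eV

Therefore:
φ = 9.0433 - 4.153 = 4.89 eV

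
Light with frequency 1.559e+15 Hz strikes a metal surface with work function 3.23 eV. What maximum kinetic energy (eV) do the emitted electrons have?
3.2175 eV

Using Einstein's photoelectric equation: KE_max = hf - φ

First, calculate the photon energy:
E_photon = hf = (6.626×10⁻³⁴ J·s)(1.559e+15 Hz)
E_photon = 6.4475 eV

Then, the maximum kinetic energy:
KE_max = E_photon - φ = 6.4475 eV - 3.23 eV = 3.2175 eV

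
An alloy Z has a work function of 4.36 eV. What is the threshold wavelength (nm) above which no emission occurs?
284.37 nm

The threshold wavelength is when the photon energy equals the work function:
hc/λ₀ = φ

Solving for λ₀:
λ₀ = hc/φ = (6.626×10⁻³⁴ J·s)(3×10⁸ m/s) / (4.36 eV × 1.602×10⁻¹⁹ J/eV)
λ₀ = 284.37 nm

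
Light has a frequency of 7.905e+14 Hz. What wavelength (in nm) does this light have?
379.24 nm

Using the wave equation: c = fλ

Solving for wavelength:
λ = c/f = (3×10⁸ m/s) / (7.905e+14 Hz)
λ = 379.24 nm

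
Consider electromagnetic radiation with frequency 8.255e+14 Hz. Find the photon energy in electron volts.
3.4140 eV

Using E = hf:

E = hf = (6.626×10⁻³⁴ J·s)(8.255e+14 Hz)
E = 3.4140 eV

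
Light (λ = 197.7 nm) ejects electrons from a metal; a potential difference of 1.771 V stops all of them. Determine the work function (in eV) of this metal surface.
4.50 eV

The stopping potential gives the maximum kinetic energy: KE_max = eV_s = 1.771 eV

From Einstein's photoelectric equation: KE_max = hc/λ - φ
Rearranging: φ = hc/λ - KE_max

Calculate photon energy:
E_photon = hc/λ = (6.626×10⁻³⁴ J·s)(3×10⁸ m/s) / (197.7×10⁻⁹ m) = 6.2713 eV

Therefore:
φ = 6.2713 - 1.771 = 4.50 eV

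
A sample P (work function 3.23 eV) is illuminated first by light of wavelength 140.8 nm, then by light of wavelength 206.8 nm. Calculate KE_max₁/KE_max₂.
2.0163

Using Einstein's equation: KE_max = hc/λ - φ

For λ₁ = 140.8 nm:
E₁ = hc/λ₁ = 8.8057 eV
KE₁ = E₁ - φ = 8.8057 - 3.23 = 5.5757 eV

For λ₂ = 206.8 nm:
E₂ = hc/λ₂ = 5.9954 eV
KE₂ = E₂ - φ = 5.9954 - 3.23 = 2.7654 eV

Ratio: KE₁/KE₂ = 5.5757/2.7654 = 2.0163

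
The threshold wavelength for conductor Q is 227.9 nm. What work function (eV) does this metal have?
5.44 eV

At the threshold wavelength, photon energy equals work function:
φ = hc/λ₀

Calculating:
φ = (6.626×10⁻³⁴ J·s)(3×10⁸ m/s) / (227.9×10⁻⁹ m)
φ = 5.44 eV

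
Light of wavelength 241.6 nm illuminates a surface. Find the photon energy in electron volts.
5.1318 eV

Using E = hf = hc/λ:

E = hc/λ = (6.626×10⁻³⁴ J·s)(3×10⁸ m/s) / (241.6×10⁻⁹ m)
E = 5.1318 eV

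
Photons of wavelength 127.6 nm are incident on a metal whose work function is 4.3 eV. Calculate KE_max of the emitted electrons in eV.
5.4166 eV

Using Einstein's photoelectric equation: KE_max = hf - φ = hc/λ - φ

First, calculate the photon energy:
E_photon = hc/λ = (6.626×10⁻³⁴ J·s)(3×10⁸ m/s) / (127.6×10⁻⁹ m)
E_photon = 9.7166 eV

Then, the maximum kinetic energy:
KE_max = E_photon - φ = 9.7166 eV - 4.3 eV = 5.4166 eV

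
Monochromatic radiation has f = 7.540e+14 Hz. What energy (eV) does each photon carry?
3.1183 eV

Using E = hf:

E = hf = (6.626×10⁻³⁴ J·s)(7.540e+14 Hz)
E = 3.1183 eV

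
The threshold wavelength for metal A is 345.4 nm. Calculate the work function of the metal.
3.59 eV

At the threshold wavelength, photon energy equals work function:
φ = hc/λ₀

Calculating:
φ = (6.626×10⁻³⁴ J·s)(3×10⁸ m/s) / (345.4×10⁻⁹ m)
φ = 3.59 eV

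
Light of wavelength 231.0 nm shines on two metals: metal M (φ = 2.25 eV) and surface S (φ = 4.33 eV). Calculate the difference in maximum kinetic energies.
2.0800 eV

Using KE_max = hc/λ - φ for each metal:

Photon energy: E = hc/λ = 5.3673 eV

For metal M (φ₁ = 2.25 eV):
KE₁ = E - φ₁ = 5.3673 - 2.25 = 3.1173 eV

For surface S (φ₂ = 4.33 eV):
KE₂ = E - φ₂ = 5.3673 - 4.33 = 1.0373 eV

Difference:
ΔKE = KE₁ - KE₂ = 3.1173 - 1.0373 = 2.0800 eV

Note: The difference equals the difference in work functions: 4.33 - 2.25 = 2.08 eV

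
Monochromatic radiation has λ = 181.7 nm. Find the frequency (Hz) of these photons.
1.6499e+15 Hz

Using the wave equation: c = fλ

Solving for frequency:
f = c/λ = (3×10⁸ m/s) / (181.7×10⁻⁹ m)
f = 1.6499e+15 Hz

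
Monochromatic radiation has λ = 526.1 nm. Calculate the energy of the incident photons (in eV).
2.3567 eV

Using E = hf = hc/λ:

E = hc/λ = (6.626×10⁻³⁴ J·s)(3×10⁸ m/s) / (526.1×10⁻⁹ m)
E = 2.3567 eV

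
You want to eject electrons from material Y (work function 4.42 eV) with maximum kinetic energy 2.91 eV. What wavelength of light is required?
169.15 nm

From Einstein's equation: KE_max = hc/λ - φ

Rearranging for λ:
hc/λ = KE_max + φ
λ = hc/(KE_max + φ)

Required photon energy:
E_photon = KE_max + φ = 2.91 + 4.42 = 7.33 eV

Required wavelength:
λ = hc/E_photon = (6.626×10⁻³⁴)(3×10⁸) / (7.33 × 1.602×10⁻¹⁹)
λ = 169.15 nm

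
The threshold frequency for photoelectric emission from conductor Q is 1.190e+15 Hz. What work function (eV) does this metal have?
4.92 eV

At the threshold frequency, photon energy equals work function:
φ = hf₀

Calculating:
φ = (6.626×10⁻³⁴ J·s)(1.190e+15 Hz)
φ = 4.92 eV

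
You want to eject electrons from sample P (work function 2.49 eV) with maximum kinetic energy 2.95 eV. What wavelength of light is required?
227.91 nm

From Einstein's equation: KE_max = hc/λ - φ

Rearranging for λ:
hc/λ = KE_max + φ
λ = hc/(KE_max + φ)

Required photon energy:
E_photon = KE_max + φ = 2.95 + 2.49 = 5.44 eV

Required wavelength:
λ = hc/E_photon = (6.626×10⁻³⁴)(3×10⁸) / (5.44 × 1.602×10⁻¹⁹)
λ = 227.91 nm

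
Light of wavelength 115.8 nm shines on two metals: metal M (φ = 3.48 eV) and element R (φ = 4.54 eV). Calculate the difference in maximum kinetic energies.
1.0600 eV

Using KE_max = hc/λ - φ for each metal:

Photon energy: E = hc/λ = 10.7068 eV

For metal M (φ₁ = 3.48 eV):
KE₁ = E - φ₁ = 10.7068 - 3.48 = 7.2268 eV

For element R (φ₂ = 4.54 eV):
KE₂ = E - φ₂ = 10.7068 - 4.54 = 6.1668 eV

Difference:
ΔKE = KE₁ - KE₂ = 7.2268 - 6.1668 = 1.0600 eV

Note: The difference equals the difference in work functions: 4.54 - 3.48 = 1.06 eV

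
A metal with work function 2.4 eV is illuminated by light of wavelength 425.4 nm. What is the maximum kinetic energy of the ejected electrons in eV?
0.5145 eV

Using Einstein's photoelectric equation: KE_max = hf - φ = hc/λ - φ

First, calculate the photon energy:
E_photon = hc/λ = (6.626×10⁻³⁴ J·s)(3×10⁸ m/s) / (425.4×10⁻⁹ m)
E_photon = 2.9145 eV

Then, the maximum kinetic energy:
KE_max = E_photon - φ = 2.9145 eV - 2.4 eV = 0.5145 eV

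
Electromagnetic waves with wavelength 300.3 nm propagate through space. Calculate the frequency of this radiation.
9.9831e+14 Hz

Using the wave equation: c = fλ

Solving for frequency:
f = c/λ = (3×10⁸ m/s) / (300.3×10⁻⁹ m)
f = 9.9831e+14 Hz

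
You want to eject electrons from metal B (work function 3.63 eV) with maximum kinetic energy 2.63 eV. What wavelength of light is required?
198.06 nm

From Einstein's equation: KE_max = hc/λ - φ

Rearranging for λ:
hc/λ = KE_max + φ
λ = hc/(KE_max + φ)

Required photon energy:
E_photon = KE_max + φ = 2.63 + 3.63 = 6.26 eV

Required wavelength:
λ = hc/E_photon = (6.626×10⁻³⁴)(3×10⁸) / (6.26 × 1.602×10⁻¹⁹)
λ = 198.06 nm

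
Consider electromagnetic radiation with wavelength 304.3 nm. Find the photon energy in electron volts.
4.0744 eV

Using E = hf = hc/λ:

E = hc/λ = (6.626×10⁻³⁴ J·s)(3×10⁸ m/s) / (304.3×10⁻⁹ m)
E = 4.0744 eV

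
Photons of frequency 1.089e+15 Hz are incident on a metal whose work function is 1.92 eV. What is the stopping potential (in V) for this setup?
2.5837 V

The stopping potential V_s satisfies: eV_s = KE_max

First, find KE_max using Einstein's equation:
E_photon = hf = (6.626×10⁻³⁴ J·s)(1.089e+15 Hz) = 4.5037 eV
KE_max = E_photon - φ = 4.5037 - 1.92 = 2.5837 eV

Since eV_s = KE_max:
V_s = KE_max/e = 2.5837 V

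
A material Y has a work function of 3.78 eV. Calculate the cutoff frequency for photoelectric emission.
9.1400e+14 Hz

The threshold frequency is when the photon energy equals the work function:
hf₀ = φ

Solving for f₀:
f₀ = φ/h = (3.78 eV × 1.602×10⁻¹⁹ J/eV) / (6.626×10⁻³⁴ J·s)
f₀ = 9.1400e+14 Hz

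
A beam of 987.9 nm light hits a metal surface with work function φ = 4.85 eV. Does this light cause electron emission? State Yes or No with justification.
No

For photoemission, the photon energy must exceed the work function.

Photon energy: E = hc/λ = 1.2550 eV
Work function: φ = 4.85 eV

Since E_photon (1.2550 eV) < φ (4.85 eV), photoemission will NOT occur.
The threshold wavelength is λ₀ = hc/φ = 255.6 nm.
Since 987.9 nm > 255.6 nm, the photons lack sufficient energy.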